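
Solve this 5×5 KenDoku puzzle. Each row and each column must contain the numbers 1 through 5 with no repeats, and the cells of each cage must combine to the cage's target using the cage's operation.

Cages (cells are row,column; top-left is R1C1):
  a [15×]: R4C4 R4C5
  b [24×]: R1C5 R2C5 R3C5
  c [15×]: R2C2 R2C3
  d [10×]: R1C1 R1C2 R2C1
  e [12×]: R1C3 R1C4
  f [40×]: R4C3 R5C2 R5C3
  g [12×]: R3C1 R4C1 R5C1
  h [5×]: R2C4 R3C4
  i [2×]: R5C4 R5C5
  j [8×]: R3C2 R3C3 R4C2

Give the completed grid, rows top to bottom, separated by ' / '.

In row 2, 4 can only go at R2C5, so R2C5 = 4.
In row 2, 2 can only go at R2C1, so R2C1 = 2.
Row 1 needs a 2, and only R1C5 is open for it.
Column 5 already has 2, leaving R3C5 = 3.
Column 5 already has 3, so R4C5 = 5.
The two cells of cage i must have product 2; hence R5C4 = 2.
Column 5 already has 2, which forces R5C5 = 1.
The 3 cells of cage f must have product 40, leaving R4C3 = 2.
Row 4 already has 5, leaving R4C4 = 3.
Cage e needs two cells with product 12, leaving R1C3 = 3.
Column 4 now contains 3; hence R1C4 = 4.
3 is placed in column 3, so R2C3 = 5.
Row 2 already has 5, leaving R2C4 = 1.
Cage j needs product 8, leaving R3C2 = 2.
Column 4 now contains 1, which forces R3C4 = 5.
Cage g needs product 12, which forces R5C1 = 3.
Column 3 already has 5, so R5C3 = 4.
Row 2 already has 5; hence R2C2 = 3.
Column 3 already has 4, which forces R3C3 = 1.
The 3 cells of cage j must have product 8, leaving R4C2 = 4.
Row 5 now contains 4, so R5C2 = 5.
Cage d needs product 10, leaving R1C1 = 5.
Column 2 now contains 5, so R1C2 = 1.
Row 3 already has 1, so R3C1 = 4.
4 is placed in row 4, leaving R4C1 = 1.

5 1 3 4 2 / 2 3 5 1 4 / 4 2 1 5 3 / 1 4 2 3 5 / 3 5 4 2 1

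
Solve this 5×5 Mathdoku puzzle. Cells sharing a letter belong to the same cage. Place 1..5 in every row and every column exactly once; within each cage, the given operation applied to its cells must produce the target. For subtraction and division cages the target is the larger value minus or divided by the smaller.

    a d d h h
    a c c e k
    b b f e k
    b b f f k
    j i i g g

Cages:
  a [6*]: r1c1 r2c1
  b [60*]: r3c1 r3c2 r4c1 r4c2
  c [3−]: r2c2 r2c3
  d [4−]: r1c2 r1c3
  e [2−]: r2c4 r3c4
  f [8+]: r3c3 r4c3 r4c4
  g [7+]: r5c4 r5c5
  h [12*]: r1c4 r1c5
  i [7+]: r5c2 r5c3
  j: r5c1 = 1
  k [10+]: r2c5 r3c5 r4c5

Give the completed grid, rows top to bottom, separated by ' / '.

2 5 1 4 3 / 3 2 5 1 4 / 4 1 2 3 5 / 5 3 4 2 1 / 1 4 3 5 2

Cage j is given, so r5c1 = 1.
In row 1, 2 can only go at r1c1, so r1c1 = 2.
Column 1 now contains 2; hence r2c1 = 3.
{1, 3} are confined to r3c2 and r4c2 in column 2, leaving r1c2 = 5.
Cage d's pair has difference 4, so r1c3 = 1.
The two cells of cage c must have difference 3, leaving r2c2 = 2.
Cage c's pair has difference 3, leaving r2c3 = 5.
2 is placed in column 2, which forces r5c2 = 4.
5 is placed in column 3; hence r5c3 = 3.
The 3 cells of cage f must have sum 8, so r3c3 = 2.
2 is placed in row 3; hence r3c4 = 3.
Cage f has sum 8; hence r4c3 = 4.
The 3 cells of cage f must have sum 8, leaving r4c4 = 2.
Column 4 now contains 2; hence r5c4 = 5.
Row 5 now contains 5, leaving r5c5 = 2.
Column 4 already has 3, leaving r1c4 = 4.
Cage h's pair has product 12, so r1c5 = 3.
The two cells of cage e must have difference 2, which forces r2c4 = 1.
Row 2 already has 1, so r2c5 = 4.
Cage b needs product 60, so r3c1 = 4.
3 is placed in row 3; hence r3c2 = 1.
Row 3 already has 1, so r3c5 = 5.
Row 4 now contains 4, so r4c1 = 5.
Cage b has product 60, which forces r4c2 = 3.
Column 5 now contains 5, so r4c5 = 1.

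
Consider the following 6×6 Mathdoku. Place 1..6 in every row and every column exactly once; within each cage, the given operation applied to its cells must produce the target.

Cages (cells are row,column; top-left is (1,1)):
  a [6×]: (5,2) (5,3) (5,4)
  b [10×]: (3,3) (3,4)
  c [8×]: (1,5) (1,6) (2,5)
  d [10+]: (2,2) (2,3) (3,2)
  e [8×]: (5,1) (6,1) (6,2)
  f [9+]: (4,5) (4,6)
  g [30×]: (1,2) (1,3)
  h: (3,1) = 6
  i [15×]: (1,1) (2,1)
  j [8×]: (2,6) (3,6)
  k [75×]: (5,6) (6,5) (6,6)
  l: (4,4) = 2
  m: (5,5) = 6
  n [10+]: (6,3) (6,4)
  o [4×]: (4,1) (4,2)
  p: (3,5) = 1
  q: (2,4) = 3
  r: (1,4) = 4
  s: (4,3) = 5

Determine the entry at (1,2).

Cage r is given, leaving (1,4) = 4.
Cage q is a single given cell, which forces (2,4) = 3.
Cage h is given, leaving (3,1) = 6.
P is a freebie, which forces (3,5) = 1.
Cage s is given, which forces (4,3) = 5.
Cage l is a single given cell, leaving (4,4) = 2.
Column 4 now contains 2, which forces (5,4) = 1.
Cage m is a single given cell, which forces (5,5) = 6.
Cage k needs product 75, so (5,6) = 5.
Column 4 already has 4, leaving (6,4) = 6.
The 3 cells of cage k must have product 75; hence (6,5) = 5.
Cage k has product 75; hence (6,6) = 3.
Cage i needs two cells with product 15, leaving (1,1) = 3.
Cage g's pair has product 30; hence (1,2) = 5.
Column 3 already has 5; hence (1,3) = 6.
Column 5 now contains 1, leaving (1,5) = 2.
Cage c has product 8, which forces (1,6) = 1.
3 is placed in row 2, leaving (2,1) = 5.
The 3 cells of cage c must have product 8, so (2,5) = 4.
Row 2 already has 4, which forces (2,6) = 2.
Column 3 already has 5; hence (3,3) = 2.
Column 4 now contains 2; hence (3,4) = 5.
Column 6 already has 2, so (3,6) = 4.
Cage f's pair has sum 9, which forces (4,5) = 3.
The two cells of cage f must have sum 9, so (4,6) = 6.
2 is placed in column 3, so (5,3) = 3.
Row 6 now contains 6, so (6,3) = 4.
The 3 cells of cage d must have sum 10, which forces (2,2) = 6.
Row 2 now contains 2, so (2,3) = 1.
4 is placed in row 3, which forces (3,2) = 3.
The 3 cells of cage e must have product 8, leaving (5,1) = 4.
Row 5 now contains 3; hence (5,2) = 2.
2 is placed in column 2; hence (6,2) = 1.
Column 1 already has 4, which forces (4,1) = 1.
Column 2 already has 1, so (4,2) = 4.
Row 6 now contains 1, so (6,1) = 2.
Completed grid: 3 5 6 4 2 1 / 5 6 1 3 4 2 / 6 3 2 5 1 4 / 1 4 5 2 3 6 / 4 2 3 1 6 5 / 2 1 4 6 5 3.

5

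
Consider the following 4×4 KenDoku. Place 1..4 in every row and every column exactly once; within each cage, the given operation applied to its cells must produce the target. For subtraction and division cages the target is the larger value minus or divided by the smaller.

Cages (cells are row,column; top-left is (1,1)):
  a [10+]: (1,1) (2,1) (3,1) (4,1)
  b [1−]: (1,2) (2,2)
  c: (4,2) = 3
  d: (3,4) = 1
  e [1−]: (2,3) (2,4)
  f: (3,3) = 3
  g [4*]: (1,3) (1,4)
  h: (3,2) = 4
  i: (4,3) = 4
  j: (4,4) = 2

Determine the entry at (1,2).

Cage h is a single given cell, so (3,2) = 4.
Cage f is given, which forces (3,3) = 3.
Cage d is given, leaving (3,4) = 1.
C is a freebie, so (4,2) = 3.
I is a freebie, so (4,3) = 4.
J is a freebie, so (4,4) = 2.
Column 3 now contains 4, which forces (1,3) = 1.
Column 4 now contains 1, leaving (1,4) = 4.
Cage e needs two cells with difference 1, leaving (2,3) = 2.
The two cells of cage e must have difference 1, which forces (2,4) = 3.
1 is placed in row 3, leaving (3,1) = 2.
Row 4 now contains 2, which forces (4,1) = 1.
Row 1 now contains 4; hence (1,1) = 3.
Row 1 now contains 1, leaving (1,2) = 2.
Row 2 now contains 3; hence (2,1) = 4.
2 is placed in row 2, which forces (2,2) = 1.
Filled in: 3 2 1 4 / 4 1 2 3 / 2 4 3 1 / 1 3 4 2.

2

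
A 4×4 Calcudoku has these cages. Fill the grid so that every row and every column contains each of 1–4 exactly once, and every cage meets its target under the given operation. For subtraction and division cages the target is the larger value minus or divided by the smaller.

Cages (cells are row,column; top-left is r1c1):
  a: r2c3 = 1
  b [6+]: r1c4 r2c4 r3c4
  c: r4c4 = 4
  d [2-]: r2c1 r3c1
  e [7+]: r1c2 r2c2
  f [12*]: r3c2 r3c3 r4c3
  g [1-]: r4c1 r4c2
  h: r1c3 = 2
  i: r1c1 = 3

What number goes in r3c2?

Cage i is given; hence r1c1 = 3.
Row 1 already has 3, which forces r1c2 = 4.
Cage h is a single given cell, leaving r1c3 = 2.
2 is placed in row 1, which forces r1c4 = 1.
4 is placed in column 2, leaving r2c2 = 3.
Cage a is given, so r2c3 = 1.
Row 2 already has 3; hence r2c4 = 2.
2 is placed in column 4, which forces r3c4 = 3.
Cage c is given, so r4c4 = 4.
Row 2 now contains 2; hence r2c1 = 4.
The two cells of cage d must have difference 2, so r3c1 = 2.
Cage f has product 12, which forces r3c2 = 1.
Row 3 already has 3, leaving r3c3 = 4.
Column 1 now contains 2, which forces r4c1 = 1.
Column 2 already has 1, leaving r4c2 = 2.
Row 4 now contains 4, so r4c3 = 3.
The full grid is 3 4 2 1 / 4 3 1 2 / 2 1 4 3 / 1 2 3 4.

1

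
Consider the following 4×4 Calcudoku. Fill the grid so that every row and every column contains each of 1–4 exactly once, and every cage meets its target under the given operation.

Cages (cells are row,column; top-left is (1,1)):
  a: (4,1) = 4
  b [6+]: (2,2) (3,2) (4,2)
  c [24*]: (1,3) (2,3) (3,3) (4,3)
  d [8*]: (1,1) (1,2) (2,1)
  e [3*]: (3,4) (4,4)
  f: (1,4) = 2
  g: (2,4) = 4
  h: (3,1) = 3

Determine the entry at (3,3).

4

Cage f is a single given cell, which forces (1,4) = 2.
Cage g is a single given cell, so (2,4) = 4.
H is a freebie, which forces (3,1) = 3.
3 is placed in row 3, so (3,4) = 1.
Cage a is a single given cell, so (4,1) = 4.
1 is placed in column 4, which forces (4,4) = 3.
Column 1 already has 4, which forces (1,1) = 1.
Cage d needs product 8; hence (1,2) = 4.
Row 1 already has 4, which forces (1,3) = 3.
Cage d needs product 8; hence (2,1) = 2.
Cage b needs sum 6; hence (2,2) = 3.
2 is placed in row 2; hence (2,3) = 1.
1 is placed in row 3, so (3,2) = 2.
Row 3 already has 2, leaving (3,3) = 4.
The 3 cells of cage b must have sum 6; hence (4,2) = 1.
Column 3 already has 1, which forces (4,3) = 2.
The full grid is 1 4 3 2 / 2 3 1 4 / 3 2 4 1 / 4 1 2 3.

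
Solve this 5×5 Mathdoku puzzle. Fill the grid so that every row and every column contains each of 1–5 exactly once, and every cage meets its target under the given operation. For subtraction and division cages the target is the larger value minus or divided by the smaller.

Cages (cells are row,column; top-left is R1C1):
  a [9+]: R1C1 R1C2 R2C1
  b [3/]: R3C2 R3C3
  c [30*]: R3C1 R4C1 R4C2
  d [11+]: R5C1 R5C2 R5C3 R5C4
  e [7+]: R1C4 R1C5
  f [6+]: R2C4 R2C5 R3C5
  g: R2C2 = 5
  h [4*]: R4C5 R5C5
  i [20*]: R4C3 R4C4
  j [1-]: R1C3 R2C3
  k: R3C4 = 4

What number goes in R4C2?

Cage g is given, so R2C2 = 5.
Cage k is given, so R3C4 = 4.
Column 4 now contains 4, so R4C4 = 5.
The 3 cells of cage c must have product 30; hence R3C1 = 5.
Row 4 now contains 5; hence R4C3 = 4.
Row 4 already has 4, leaving R4C5 = 1.
Column 5 now contains 1, leaving R5C5 = 4.
The two cells of cage e must have sum 7; hence R1C4 = 2.
Column 5 already has 4; hence R1C5 = 5.
Cage f has sum 6, leaving R2C4 = 1.
Cage d has sum 11, leaving R5C3 = 5.
Column 4 now contains 1, so R5C4 = 3.
Cage j needs two cells with difference 1, which forces R2C3 = 2.
Row 2 already has 2; hence R2C5 = 3.
3 is placed in column 5, leaving R3C5 = 2.
Cage a needs sum 9; hence R1C1 = 1.
Cage a has sum 9, so R1C2 = 4.
1 is placed in row 1; hence R1C3 = 3.
Row 2 already has 2, so R2C1 = 4.
Column 3 already has 3; hence R3C3 = 1.
Column 1 now contains 1, which forces R5C1 = 2.
2 is placed in row 5; hence R5C2 = 1.
Row 3 now contains 1, which forces R3C2 = 3.
Column 1 already has 2, leaving R4C1 = 3.
The 3 cells of cage c must have product 30, leaving R4C2 = 2.
Filled in: 1 4 3 2 5 / 4 5 2 1 3 / 5 3 1 4 2 / 3 2 4 5 1 / 2 1 5 3 4.

2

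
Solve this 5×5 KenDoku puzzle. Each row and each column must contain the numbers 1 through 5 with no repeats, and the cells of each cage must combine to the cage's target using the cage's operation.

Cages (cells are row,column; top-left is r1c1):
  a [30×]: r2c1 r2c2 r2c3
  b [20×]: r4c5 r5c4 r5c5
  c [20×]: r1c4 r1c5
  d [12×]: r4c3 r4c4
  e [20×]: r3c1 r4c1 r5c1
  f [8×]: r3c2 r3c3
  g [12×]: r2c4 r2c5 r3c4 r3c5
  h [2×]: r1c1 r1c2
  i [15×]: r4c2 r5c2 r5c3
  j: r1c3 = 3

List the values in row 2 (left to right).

3 2 5 4 1

Cage j is given, so r1c3 = 3.
Column 3 now contains 3; hence r4c3 = 4.
Row 4 now contains 4; hence r4c4 = 3.
Cage f needs two cells with product 8, which forces r3c2 = 4.
4 is placed in column 3; hence r3c3 = 2.
Row 3 already has 2, which forces r3c4 = 1.
Row 3 already has 1; hence r3c5 = 3.
Cage i needs product 15; hence r5c2 = 3.
Cage a needs product 30, so r2c1 = 3.
Cage a needs product 30, leaving r2c2 = 2.
2 is placed in column 3, which forces r2c3 = 5.
Cage g needs product 12, which forces r2c4 = 4.
Cage g needs product 12, so r2c5 = 1.
Row 3 already has 1, so r3c1 = 5.
Cage e needs product 20, which forces r4c1 = 1.
Row 4 now contains 1, leaving r4c2 = 5.
Row 4 already has 5, leaving r4c5 = 2.
Cage e needs product 20, so r5c1 = 4.
Column 3 already has 5, which forces r5c3 = 1.
4 is placed in row 5, which forces r5c5 = 5.
1 is placed in column 1; hence r1c1 = 2.
Column 2 already has 2, which forces r1c2 = 1.
Column 4 already has 4; hence r1c4 = 5.
Column 5 already has 5, so r1c5 = 4.
Row 5 now contains 5, so r5c4 = 2.
Filled in: 2 1 3 5 4 / 3 2 5 4 1 / 5 4 2 1 3 / 1 5 4 3 2 / 4 3 1 2 5.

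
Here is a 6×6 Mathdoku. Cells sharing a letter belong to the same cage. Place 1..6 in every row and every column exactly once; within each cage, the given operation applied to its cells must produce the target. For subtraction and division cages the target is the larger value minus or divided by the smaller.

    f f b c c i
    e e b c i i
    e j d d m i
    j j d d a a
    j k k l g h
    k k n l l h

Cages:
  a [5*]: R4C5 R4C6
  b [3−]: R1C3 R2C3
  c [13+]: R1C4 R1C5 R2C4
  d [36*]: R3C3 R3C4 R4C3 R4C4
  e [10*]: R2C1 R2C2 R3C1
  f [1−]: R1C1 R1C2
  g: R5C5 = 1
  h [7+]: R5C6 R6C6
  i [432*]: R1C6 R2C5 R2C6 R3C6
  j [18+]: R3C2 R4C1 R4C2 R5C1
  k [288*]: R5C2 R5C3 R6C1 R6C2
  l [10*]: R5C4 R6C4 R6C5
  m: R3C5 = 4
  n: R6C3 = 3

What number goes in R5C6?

The 4 cells of cage i must have product 432; hence R2C5 = 6.
M is a freebie; hence R3C5 = 4.
G is a freebie; hence R5C5 = 1.
Cage n is a single given cell, which forces R6C3 = 3.
Column 5 now contains 1, leaving R4C5 = 5.
Cage a's pair has product 5, so R4C6 = 1.
Cage l has product 10, so R6C4 = 1.
Column 5 already has 5, so R6C5 = 2.
Cage c has sum 13; hence R1C4 = 6.
Column 5 now contains 2, leaving R1C5 = 3.
Row 1 now contains 3, so R1C6 = 4.
Cage c needs sum 13; hence R2C4 = 4.
Column 6 already has 4, which forces R2C6 = 3.
Cage d has product 36, so R3C3 = 1.
Column 6 already has 3; hence R3C6 = 6.
Cage l has product 10; hence R5C4 = 5.
Column 6 already has 3, so R5C6 = 2.
Column 6 already has 4; hence R6C6 = 5.
Cage d has product 36, which forces R4C3 = 6.
Cage k has product 288; hence R5C2 = 3.
The 4 cells of cage k must have product 288, so R5C3 = 4.
Cage j has sum 18; hence R3C2 = 5.
Cage j has sum 18, so R4C1 = 3.
Column 2 already has 3, leaving R4C2 = 4.
3 is placed in row 4, leaving R4C4 = 2.
4 is placed in row 5; hence R5C1 = 6.
Column 1 now contains 6, which forces R6C1 = 4.
Column 2 now contains 4, leaving R6C2 = 6.
Cage e has product 10, leaving R2C1 = 5.
Cage e has product 10; hence R2C2 = 1.
Row 2 already has 5, so R2C3 = 2.
5 is placed in row 3, so R3C1 = 2.
Column 4 now contains 2, leaving R3C4 = 3.
Column 1 already has 2; hence R1C1 = 1.
1 is placed in column 2, so R1C2 = 2.
2 is placed in column 3, which forces R1C3 = 5.
The full grid is 1 2 5 6 3 4 / 5 1 2 4 6 3 / 2 5 1 3 4 6 / 3 4 6 2 5 1 / 6 3 4 5 1 2 / 4 6 3 1 2 5.

2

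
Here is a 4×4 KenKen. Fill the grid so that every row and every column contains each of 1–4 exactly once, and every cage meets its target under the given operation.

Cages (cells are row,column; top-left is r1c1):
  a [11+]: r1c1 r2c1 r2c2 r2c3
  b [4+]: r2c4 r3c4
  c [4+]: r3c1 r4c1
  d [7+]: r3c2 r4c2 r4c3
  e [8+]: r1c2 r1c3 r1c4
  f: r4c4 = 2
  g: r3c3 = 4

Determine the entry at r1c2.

Cage g is given, so r3c3 = 4.
Cage f is a single given cell; hence r4c4 = 2.
The only place for 2 in row 1 is r1c1.
In row 2, 1 can only go at r2c4, so r2c4 = 1.
Column 4 now contains 1, which forces r3c4 = 3.
Column 4 already has 3, which forces r1c4 = 4.
3 is placed in row 3, leaving r3c1 = 1.
3 is placed in row 3, leaving r3c2 = 2.
Cage c needs two cells with sum 4; hence r4c1 = 3.
Cage d needs sum 7; hence r4c2 = 4.
The 3 cells of cage d must have sum 7; hence r4c3 = 1.
Cage e has sum 8; hence r1c2 = 1.
Column 3 already has 1, so r1c3 = 3.
Column 1 now contains 3, so r2c1 = 4.
4 is placed in column 2, leaving r2c2 = 3.
The 4 cells of cage a must have sum 11, so r2c3 = 2.
The full grid is 2 1 3 4 / 4 3 2 1 / 1 2 4 3 / 3 4 1 2.

1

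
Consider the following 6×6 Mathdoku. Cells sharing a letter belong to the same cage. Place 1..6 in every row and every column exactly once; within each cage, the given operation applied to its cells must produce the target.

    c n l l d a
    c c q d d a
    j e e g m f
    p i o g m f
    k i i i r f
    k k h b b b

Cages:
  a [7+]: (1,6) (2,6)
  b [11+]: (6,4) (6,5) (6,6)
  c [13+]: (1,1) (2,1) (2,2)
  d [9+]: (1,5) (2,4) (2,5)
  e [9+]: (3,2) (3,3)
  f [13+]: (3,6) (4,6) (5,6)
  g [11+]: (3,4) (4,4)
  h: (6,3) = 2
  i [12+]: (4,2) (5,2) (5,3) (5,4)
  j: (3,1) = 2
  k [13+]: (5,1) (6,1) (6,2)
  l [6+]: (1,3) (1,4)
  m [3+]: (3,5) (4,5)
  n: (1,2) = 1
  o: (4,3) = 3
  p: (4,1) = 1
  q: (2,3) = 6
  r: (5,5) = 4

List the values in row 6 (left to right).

3 5 2 4 6 1

N is a freebie, leaving (1,2) = 1.
Q is a freebie, leaving (2,3) = 6.
J is a freebie, so (3,1) = 2.
2 is placed in row 3, leaving (3,5) = 1.
Cage p is a single given cell, so (4,1) = 1.
Cage o is a single given cell, leaving (4,3) = 3.
Column 5 now contains 1, leaving (4,5) = 2.
R is a freebie, leaving (5,5) = 4.
Cage h is a single given cell, so (6,3) = 2.
Cage l's pair has sum 6, leaving (1,3) = 4.
Cage l's pair has sum 6, so (1,4) = 2.
Cage d needs sum 9; hence (2,4) = 1.
Column 3 now contains 4, so (3,3) = 5.
Row 3 now contains 5, leaving (3,4) = 6.
Column 4 now contains 6, so (4,4) = 5.
Column 3 now contains 5, which forces (5,3) = 1.
5 is placed in column 4, leaving (5,4) = 3.
1 is placed in column 4, leaving (6,4) = 4.
Cage b has sum 11, so (6,5) = 6.
Row 6 already has 4, which forces (6,6) = 1.
Row 3 now contains 5, so (3,2) = 4.
Cage f needs sum 13, which forces (3,6) = 3.
Cage i needs sum 12; hence (4,2) = 6.
Cage f needs sum 13; hence (4,6) = 4.
Cage k has sum 13, which forces (5,1) = 5.
Cage i has sum 12, so (5,2) = 2.
Cage f needs sum 13; hence (5,6) = 6.
Row 6 already has 6, which forces (6,1) = 3.
The 3 cells of cage k must have sum 13, so (6,2) = 5.
5 is placed in column 1, so (1,1) = 6.
Column 6 now contains 3, so (1,6) = 5.
Column 1 now contains 3, so (2,1) = 4.
Column 2 already has 5, leaving (2,2) = 3.
Row 2 now contains 3, so (2,5) = 5.
Column 6 now contains 4, leaving (2,6) = 2.
5 is placed in row 1; hence (1,5) = 3.
Completed grid: 6 1 4 2 3 5 / 4 3 6 1 5 2 / 2 4 5 6 1 3 / 1 6 3 5 2 4 / 5 2 1 3 4 6 / 3 5 2 4 6 1.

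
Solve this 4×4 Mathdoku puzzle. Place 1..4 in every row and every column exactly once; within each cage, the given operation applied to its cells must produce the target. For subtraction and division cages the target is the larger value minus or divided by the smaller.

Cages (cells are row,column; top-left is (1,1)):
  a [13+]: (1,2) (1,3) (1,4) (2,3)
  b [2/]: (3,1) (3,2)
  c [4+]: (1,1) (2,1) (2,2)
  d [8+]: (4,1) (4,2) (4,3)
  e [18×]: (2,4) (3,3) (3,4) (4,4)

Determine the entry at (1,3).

2

Cage c needs sum 4; hence (1,1) = 1.
Cage c has sum 4, leaving (2,1) = 2.
Cage c needs sum 4; hence (2,2) = 1.
The 4 cells of cage a must have sum 13, leaving (2,3) = 4.
1 is placed in row 2; hence (2,4) = 3.
Column 1 already has 2, leaving (3,1) = 4.
Row 3 already has 4, so (3,2) = 2.
The 4 cells of cage e must have product 18, which forces (3,3) = 3.
Row 3 now contains 2, so (3,4) = 1.
Column 1 already has 4, so (4,1) = 3.
Row 4 now contains 3, leaving (4,2) = 4.
Column 3 already has 3, so (4,3) = 1.
Column 4 already has 1, which forces (4,4) = 2.
Column 2 already has 4, leaving (1,2) = 3.
Column 3 already has 3, so (1,3) = 2.
Column 4 already has 2, which forces (1,4) = 4.
The full grid is 1 3 2 4 / 2 1 4 3 / 4 2 3 1 / 3 4 1 2.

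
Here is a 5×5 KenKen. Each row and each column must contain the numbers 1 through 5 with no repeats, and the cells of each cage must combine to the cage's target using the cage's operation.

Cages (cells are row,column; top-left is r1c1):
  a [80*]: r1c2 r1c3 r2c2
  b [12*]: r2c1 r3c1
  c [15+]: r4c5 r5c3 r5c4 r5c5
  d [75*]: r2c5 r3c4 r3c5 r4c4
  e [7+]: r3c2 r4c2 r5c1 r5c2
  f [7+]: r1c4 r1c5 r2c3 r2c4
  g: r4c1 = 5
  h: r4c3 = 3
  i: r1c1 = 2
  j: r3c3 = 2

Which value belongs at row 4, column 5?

I is a freebie; hence r1c1 = 2.
Cage a has product 80, leaving r1c2 = 5.
The 3 cells of cage a must have product 80, leaving r1c3 = 4.
Cage a needs product 80; hence r2c2 = 4.
J is a freebie; hence r3c3 = 2.
G is a freebie; hence r4c1 = 5.
Cage h is a single given cell, leaving r4c3 = 3.
3 is placed in row 4, which forces r4c4 = 1.
3 is placed in row 4, leaving r4c5 = 4.
Cage e needs sum 7, so r5c1 = 1.
1 is placed in row 5, which forces r5c3 = 5.
Column 4 now contains 1; hence r1c4 = 3.
Cage f needs sum 7, which forces r1c5 = 1.
Row 2 now contains 4, which forces r2c1 = 3.
Column 3 already has 3; hence r2c3 = 1.
Cage f has sum 7, which forces r2c4 = 2.
Cage d has product 75, which forces r2c5 = 5.
The two cells of cage b must have product 12, so r3c1 = 4.
Cage e has sum 7, leaving r3c2 = 1.
The 4 cells of cage d must have product 75; hence r3c4 = 5.
Cage d has product 75, so r3c5 = 3.
Row 4 already has 1; hence r4c2 = 2.
The 4 cells of cage e must have sum 7, so r5c2 = 3.
The 4 cells of cage c must have sum 15, leaving r5c4 = 4.
Cage c needs sum 15, so r5c5 = 2.
Filled in: 2 5 4 3 1 / 3 4 1 2 5 / 4 1 2 5 3 / 5 2 3 1 4 / 1 3 5 4 2.

4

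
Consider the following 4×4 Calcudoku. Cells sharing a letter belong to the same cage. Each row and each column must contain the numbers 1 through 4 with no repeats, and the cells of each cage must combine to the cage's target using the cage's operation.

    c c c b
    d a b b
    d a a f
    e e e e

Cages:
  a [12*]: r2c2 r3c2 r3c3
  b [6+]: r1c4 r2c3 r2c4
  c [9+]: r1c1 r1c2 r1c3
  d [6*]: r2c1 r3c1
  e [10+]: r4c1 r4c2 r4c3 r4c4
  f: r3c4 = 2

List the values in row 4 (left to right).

1 4 2 3

F is a freebie, so r3c4 = 2.
Cage d's pair has product 6, so r2c1 = 2.
Row 2 already has 2, which forces r2c3 = 1.
Row 3 now contains 2, so r3c1 = 3.
Row 3 now contains 3, so r3c3 = 4.
3 is placed in column 1, which forces r1c1 = 4.
The 3 cells of cage b must have sum 6, which forces r1c4 = 1.
Cage a needs product 12, leaving r2c2 = 3.
The 3 cells of cage b must have sum 6, so r2c4 = 4.
4 is placed in row 3; hence r3c2 = 1.
Column 1 now contains 4, leaving r4c1 = 1.
4 is placed in column 4, so r4c4 = 3.
Column 2 already has 3; hence r1c2 = 2.
Cage c needs sum 9; hence r1c3 = 3.
Cage e needs sum 10, so r4c2 = 4.
Row 4 now contains 3, leaving r4c3 = 2.
Completed grid: 4 2 3 1 / 2 3 1 4 / 3 1 4 2 / 1 4 2 3.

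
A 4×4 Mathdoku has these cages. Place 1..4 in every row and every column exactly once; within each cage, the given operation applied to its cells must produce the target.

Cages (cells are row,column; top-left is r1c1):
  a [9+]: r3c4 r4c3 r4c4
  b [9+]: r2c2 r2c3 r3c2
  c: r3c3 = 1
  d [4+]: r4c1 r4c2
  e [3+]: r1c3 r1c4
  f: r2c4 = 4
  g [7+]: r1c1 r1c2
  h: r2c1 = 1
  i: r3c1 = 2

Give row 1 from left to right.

Cage h is a single given cell, leaving r2c1 = 1.
Cage f is given, which forces r2c4 = 4.
Cage i is given, so r3c1 = 2.
Cage c is a single given cell, which forces r3c3 = 1.
Row 3 already has 2; hence r3c4 = 3.
Column 1 already has 1, which forces r4c1 = 3.
3 is placed in row 4, leaving r4c2 = 1.
Row 4 now contains 1, leaving r4c4 = 2.
3 is placed in column 1; hence r1c1 = 4.
The two cells of cage g must have sum 7, so r1c2 = 3.
Column 3 already has 1, so r1c3 = 2.
Column 4 already has 2; hence r1c4 = 1.
3 is placed in column 2, leaving r2c2 = 2.
Column 3 now contains 2; hence r2c3 = 3.
Row 3 now contains 3, which forces r3c2 = 4.
Row 4 now contains 2, leaving r4c3 = 4.
The full grid is 4 3 2 1 / 1 2 3 4 / 2 4 1 3 / 3 1 4 2.

4 3 2 1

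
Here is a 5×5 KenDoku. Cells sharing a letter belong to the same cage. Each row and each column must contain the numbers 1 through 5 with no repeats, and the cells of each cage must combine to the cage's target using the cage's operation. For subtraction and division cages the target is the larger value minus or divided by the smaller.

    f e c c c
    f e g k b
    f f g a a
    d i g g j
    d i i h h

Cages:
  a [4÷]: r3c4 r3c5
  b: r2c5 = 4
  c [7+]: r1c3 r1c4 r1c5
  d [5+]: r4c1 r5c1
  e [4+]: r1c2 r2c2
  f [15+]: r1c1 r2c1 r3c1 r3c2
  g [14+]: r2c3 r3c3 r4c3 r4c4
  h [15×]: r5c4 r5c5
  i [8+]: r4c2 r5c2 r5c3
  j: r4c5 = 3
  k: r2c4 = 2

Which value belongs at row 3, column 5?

1

Cage k is given, leaving r2c4 = 2.
Cage b is a single given cell; hence r2c5 = 4.
4 is placed in column 5, so r3c5 = 1.
Cage j is given; hence r4c5 = 3.
3 is placed in column 5, so r5c5 = 5.
1 is placed in column 5, leaving r1c5 = 2.
Row 3 already has 1, leaving r3c4 = 4.
4 is placed in column 4, so r4c4 = 5.
Row 5 already has 5; hence r5c4 = 3.
The 3 cells of cage c must have sum 7, so r1c3 = 4.
4 is placed in column 4, so r1c4 = 1.
The 3 cells of cage i must have sum 8, leaving r4c2 = 2.
4 is placed in column 3, leaving r4c3 = 1.
Cage i has sum 8; hence r5c2 = 4.
Cage i needs sum 8; hence r5c3 = 2.
1 is placed in row 1; hence r1c2 = 3.
Cage e needs two cells with sum 4, which forces r2c2 = 1.
Cage f needs sum 15, which forces r3c1 = 2.
Cage f has sum 15, leaving r3c2 = 5.
5 is placed in row 3; hence r3c3 = 3.
Row 4 already has 1, so r4c1 = 4.
Row 5 now contains 4; hence r5c1 = 1.
Row 1 already has 3, so r1c1 = 5.
Cage f has sum 15; hence r2c1 = 3.
Column 3 already has 3, leaving r2c3 = 5.
The full grid is 5 3 4 1 2 / 3 1 5 2 4 / 2 5 3 4 1 / 4 2 1 5 3 / 1 4 2 3 5.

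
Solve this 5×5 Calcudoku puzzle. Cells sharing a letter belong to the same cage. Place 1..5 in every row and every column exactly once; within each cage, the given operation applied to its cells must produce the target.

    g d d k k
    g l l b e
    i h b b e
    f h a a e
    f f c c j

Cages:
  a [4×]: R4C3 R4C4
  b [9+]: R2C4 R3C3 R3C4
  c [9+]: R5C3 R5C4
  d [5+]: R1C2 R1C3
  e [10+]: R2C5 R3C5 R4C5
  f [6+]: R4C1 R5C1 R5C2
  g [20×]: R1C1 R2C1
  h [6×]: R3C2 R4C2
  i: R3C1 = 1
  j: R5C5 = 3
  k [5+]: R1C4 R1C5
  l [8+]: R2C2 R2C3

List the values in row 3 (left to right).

1 3 2 5 4

I is a freebie, so R3C1 = 1.
Cage j is given, leaving R5C5 = 3.
Cage f has sum 6, so R4C1 = 3.
3 is placed in row 4; hence R4C2 = 2.
The 3 cells of cage f must have sum 6, leaving R5C1 = 2.
Cage f has sum 6; hence R5C2 = 1.
2 is placed in column 2, so R3C2 = 3.
3 is placed in column 2, which forces R1C2 = 4.
Cage d needs two cells with sum 5; hence R1C3 = 1.
Row 1 now contains 1; hence R1C4 = 3.
Row 1 now contains 1, leaving R1C5 = 2.
3 is placed in column 2, which forces R2C2 = 5.
The two cells of cage l must have sum 8; hence R2C3 = 3.
Column 4 already has 3, leaving R2C4 = 2.
Column 3 already has 1, so R4C3 = 4.
4 is placed in row 4, leaving R4C4 = 1.
Row 4 now contains 1, so R4C5 = 5.
Column 3 now contains 4, which forces R5C3 = 5.
Row 5 now contains 5, which forces R5C4 = 4.
Row 1 already has 4; hence R1C1 = 5.
5 is placed in row 2; hence R2C1 = 4.
The 3 cells of cage e must have sum 10, so R2C5 = 1.
Column 3 now contains 4, which forces R3C3 = 2.
Column 4 now contains 4, which forces R3C4 = 5.
5 is placed in column 5, which forces R3C5 = 4.
Filled in: 5 4 1 3 2 / 4 5 3 2 1 / 1 3 2 5 4 / 3 2 4 1 5 / 2 1 5 4 3.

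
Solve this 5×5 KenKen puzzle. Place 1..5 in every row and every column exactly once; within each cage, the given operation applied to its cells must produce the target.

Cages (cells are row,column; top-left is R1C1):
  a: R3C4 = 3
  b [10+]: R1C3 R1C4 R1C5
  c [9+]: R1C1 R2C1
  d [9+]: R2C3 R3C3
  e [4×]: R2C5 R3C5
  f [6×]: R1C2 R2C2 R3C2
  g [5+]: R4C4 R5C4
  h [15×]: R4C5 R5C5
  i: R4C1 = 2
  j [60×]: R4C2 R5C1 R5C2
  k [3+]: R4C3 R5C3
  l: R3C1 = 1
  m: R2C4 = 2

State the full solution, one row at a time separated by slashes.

Cage m is a single given cell, so R2C4 = 2.
L is a freebie, leaving R3C1 = 1.
Cage a is a single given cell, so R3C4 = 3.
Row 3 now contains 1; hence R3C5 = 4.
Cage i is given, which forces R4C1 = 2.
Row 4 now contains 2; hence R4C3 = 1.
1 is placed in row 4, leaving R4C4 = 4.
Column 3 already has 1, leaving R5C3 = 2.
Column 4 already has 4; hence R5C4 = 1.
Column 4 now contains 1, leaving R1C4 = 5.
The two cells of cage d must have sum 9, so R2C3 = 4.
Column 5 already has 4, leaving R2C5 = 1.
Row 3 now contains 3, so R3C2 = 2.
4 is placed in row 3, so R3C3 = 5.
Row 1 already has 5; hence R1C1 = 4.
Cage f needs product 6; hence R1C2 = 1.
4 is placed in column 3, which forces R1C3 = 3.
Column 5 now contains 1, leaving R1C5 = 2.
4 is placed in row 2, which forces R2C1 = 5.
1 is placed in row 2, so R2C2 = 3.
3 is placed in column 2; hence R4C2 = 5.
Row 4 already has 5; hence R4C5 = 3.
5 is placed in column 1; hence R5C1 = 3.
5 is placed in column 2, which forces R5C2 = 4.
Column 5 already has 3, leaving R5C5 = 5.

4 1 3 5 2 / 5 3 4 2 1 / 1 2 5 3 4 / 2 5 1 4 3 / 3 4 2 1 5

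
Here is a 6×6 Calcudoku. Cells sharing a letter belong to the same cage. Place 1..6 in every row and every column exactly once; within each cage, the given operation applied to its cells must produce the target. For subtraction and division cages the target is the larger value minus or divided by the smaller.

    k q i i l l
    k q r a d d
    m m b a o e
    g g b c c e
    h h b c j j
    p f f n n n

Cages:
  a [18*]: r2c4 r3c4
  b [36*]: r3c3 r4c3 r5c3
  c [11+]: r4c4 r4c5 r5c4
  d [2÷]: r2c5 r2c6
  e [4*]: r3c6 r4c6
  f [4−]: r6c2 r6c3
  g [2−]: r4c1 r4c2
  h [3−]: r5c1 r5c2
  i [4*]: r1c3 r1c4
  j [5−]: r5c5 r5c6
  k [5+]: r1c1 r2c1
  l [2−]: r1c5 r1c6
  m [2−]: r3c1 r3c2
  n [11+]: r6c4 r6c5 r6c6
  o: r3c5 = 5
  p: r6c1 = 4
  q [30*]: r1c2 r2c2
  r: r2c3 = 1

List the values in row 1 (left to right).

R is a freebie; hence r2c3 = 1.
O is a freebie, which forces r3c5 = 5.
Cage p is a single given cell; hence r6c1 = 4.
Column 3 already has 1, which forces r1c3 = 4.
Cage i needs two cells with product 4; hence r1c4 = 1.
Cage l needs two cells with difference 2; hence r1c5 = 3.
Cage l needs two cells with difference 2; hence r1c6 = 5.
Row 1 already has 3, which forces r1c1 = 2.
Row 1 already has 5, so r1c2 = 6.
Cage k needs two cells with sum 5, which forces r2c1 = 3.
Cage q's pair has product 30, leaving r2c2 = 5.
Row 2 already has 3, so r2c4 = 6.
6 is placed in column 4, leaving r3c4 = 3.
Column 4 already has 3, so r6c4 = 2.
2 is placed in row 6, leaving r6c5 = 6.
Row 6 now contains 6, leaving r6c6 = 3.
The two cells of cage m must have difference 2, so r3c1 = 6.
The two cells of cage m must have difference 2, leaving r3c2 = 4.
Row 3 already has 6, which forces r3c3 = 2.
Row 3 already has 4, leaving r3c6 = 1.
Column 2 now contains 4, which forces r4c2 = 3.
3 is placed in row 4, leaving r4c3 = 6.
Cage c needs sum 11, so r4c5 = 2.
1 is placed in column 6; hence r4c6 = 4.
3 is placed in column 2, which forces r5c2 = 2.
6 is placed in column 3; hence r5c3 = 3.
6 is placed in column 5, leaving r5c5 = 1.
The two cells of cage j must have difference 5, which forces r5c6 = 6.
2 is placed in row 6, which forces r6c2 = 1.
Row 6 now contains 6; hence r6c3 = 5.
Column 5 now contains 2, so r2c5 = 4.
4 is placed in column 6, which forces r2c6 = 2.
Row 4 already has 4, so r4c4 = 5.
Row 5 already has 1, so r5c1 = 5.
Cage c has sum 11, which forces r5c4 = 4.
5 is placed in row 4; hence r4c1 = 1.
Filled in: 2 6 4 1 3 5 / 3 5 1 6 4 2 / 6 4 2 3 5 1 / 1 3 6 5 2 4 / 5 2 3 4 1 6 / 4 1 5 2 6 3.

2 6 4 1 3 5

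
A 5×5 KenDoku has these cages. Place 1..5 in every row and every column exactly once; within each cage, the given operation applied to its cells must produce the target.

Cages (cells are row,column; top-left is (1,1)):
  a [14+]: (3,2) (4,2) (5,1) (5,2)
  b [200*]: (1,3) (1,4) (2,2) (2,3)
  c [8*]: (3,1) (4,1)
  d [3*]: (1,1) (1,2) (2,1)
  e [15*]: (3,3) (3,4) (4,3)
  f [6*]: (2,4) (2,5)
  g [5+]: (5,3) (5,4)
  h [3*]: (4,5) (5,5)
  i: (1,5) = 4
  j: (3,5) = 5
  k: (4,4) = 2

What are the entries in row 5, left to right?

Cage d has product 3; hence (1,1) = 3.
The 3 cells of cage d must have product 3, so (1,2) = 1.
I is a freebie, so (1,5) = 4.
Cage d needs product 3, leaving (2,1) = 1.
Cage j is a single given cell, so (3,5) = 5.
Cage k is a single given cell; hence (4,4) = 2.
The 4 cells of cage b must have product 200, which forces (1,3) = 2.
2 is placed in column 4, so (1,4) = 5.
2 is placed in column 4, leaving (2,4) = 3.
The two cells of cage f must have product 6, so (2,5) = 2.
Cage c needs two cells with product 8, so (3,1) = 2.
Column 4 already has 3; hence (3,4) = 1.
Row 4 already has 2, leaving (4,1) = 4.
Cage e has product 15; hence (4,3) = 5.
Column 1 already has 4, so (5,1) = 5.
Column 4 already has 1, leaving (5,4) = 4.
Cage b needs product 200, so (2,2) = 5.
5 is placed in column 3, which forces (2,3) = 4.
The 4 cells of cage a must have sum 14, leaving (3,2) = 4.
Row 3 already has 1, leaving (3,3) = 3.
Row 4 now contains 5, leaving (4,2) = 3.
Row 4 already has 3; hence (4,5) = 1.
The 4 cells of cage a must have sum 14, which forces (5,2) = 2.
Row 5 now contains 4, leaving (5,3) = 1.
1 is placed in column 5, which forces (5,5) = 3.
Filled in: 3 1 2 5 4 / 1 5 4 3 2 / 2 4 3 1 5 / 4 3 5 2 1 / 5 2 1 4 3.

5 2 1 4 3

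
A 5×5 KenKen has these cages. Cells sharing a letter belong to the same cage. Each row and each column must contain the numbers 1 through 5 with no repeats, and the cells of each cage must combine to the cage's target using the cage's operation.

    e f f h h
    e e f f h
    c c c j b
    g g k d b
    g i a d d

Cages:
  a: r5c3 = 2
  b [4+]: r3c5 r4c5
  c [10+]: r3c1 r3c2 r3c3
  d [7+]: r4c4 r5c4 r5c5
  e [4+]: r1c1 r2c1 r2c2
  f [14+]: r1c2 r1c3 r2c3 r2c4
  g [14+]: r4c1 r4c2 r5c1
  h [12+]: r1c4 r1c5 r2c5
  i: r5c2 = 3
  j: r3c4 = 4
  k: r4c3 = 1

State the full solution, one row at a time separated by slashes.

The 3 cells of cage e must have sum 4, which forces r1c1 = 1.
The 3 cells of cage e must have sum 4, so r2c1 = 2.
Cage e needs sum 4, which forces r2c2 = 1.
J is a freebie, so r3c4 = 4.
The 3 cells of cage g must have sum 14, so r4c1 = 4.
The 3 cells of cage g must have sum 14, so r4c2 = 5.
Cage k is a single given cell; hence r4c3 = 1.
Row 4 already has 1, leaving r4c5 = 3.
Cage g has sum 14, leaving r5c1 = 5.
I is a freebie, which forces r5c2 = 3.
Cage a is given; hence r5c3 = 2.
Row 5 already has 2, which forces r5c4 = 1.
1 is placed in row 5, which forces r5c5 = 4.
The 3 cells of cage h must have sum 12; hence r1c4 = 5.
The 3 cells of cage h must have sum 12, which forces r1c5 = 2.
5 is placed in column 4, so r2c4 = 3.
4 is placed in column 5, which forces r2c5 = 5.
5 is placed in column 1, leaving r3c1 = 3.
Column 2 already has 3, leaving r3c2 = 2.
Cage c has sum 10, so r3c3 = 5.
3 is placed in column 5; hence r3c5 = 1.
Row 4 now contains 3; hence r4c4 = 2.
Row 1 already has 2, which forces r1c2 = 4.
The 4 cells of cage f must have sum 14, which forces r1c3 = 3.
Row 2 already has 5, so r2c3 = 4.

1 4 3 5 2 / 2 1 4 3 5 / 3 2 5 4 1 / 4 5 1 2 3 / 5 3 2 1 4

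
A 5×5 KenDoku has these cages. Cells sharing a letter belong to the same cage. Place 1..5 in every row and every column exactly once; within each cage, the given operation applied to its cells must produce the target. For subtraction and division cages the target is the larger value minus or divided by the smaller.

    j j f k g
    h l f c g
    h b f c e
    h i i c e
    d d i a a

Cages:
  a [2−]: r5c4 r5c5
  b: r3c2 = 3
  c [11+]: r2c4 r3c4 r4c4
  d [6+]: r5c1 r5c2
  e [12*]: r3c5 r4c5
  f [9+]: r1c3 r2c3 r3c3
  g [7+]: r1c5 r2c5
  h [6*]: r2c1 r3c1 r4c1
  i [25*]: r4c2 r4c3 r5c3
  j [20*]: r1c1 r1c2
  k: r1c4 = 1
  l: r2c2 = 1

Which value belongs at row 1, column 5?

Cage k is a single given cell, leaving r1c4 = 1.
L is a freebie, so r2c2 = 1.
Cage b is given, which forces r3c2 = 3.
Row 3 already has 3, leaving r3c5 = 4.
Cage i needs product 25; hence r4c2 = 5.
Cage i has product 25, so r4c3 = 1.
4 is placed in column 5; hence r4c5 = 3.
The 3 cells of cage i must have product 25, leaving r5c3 = 5.
The two cells of cage j must have product 20, which forces r1c1 = 5.
Column 2 now contains 5; hence r1c2 = 4.
Row 1 now contains 4, leaving r1c3 = 3.
Row 1 now contains 5, which forces r1c5 = 2.
Cage h has product 6; hence r2c1 = 3.
Column 3 now contains 3, leaving r2c3 = 4.
2 is placed in column 5, leaving r2c5 = 5.
Cage h has product 6; hence r3c1 = 1.
5 is placed in column 3; hence r3c3 = 2.
2 is placed in row 3, leaving r3c4 = 5.
Row 4 already has 3, so r4c1 = 2.
2 is placed in row 4, leaving r4c4 = 4.
Column 1 now contains 2; hence r5c1 = 4.
4 is placed in column 2, leaving r5c2 = 2.
4 is placed in column 4, leaving r5c4 = 3.
2 is placed in column 5, leaving r5c5 = 1.
Row 2 now contains 5; hence r2c4 = 2.
The full grid is 5 4 3 1 2 / 3 1 4 2 5 / 1 3 2 5 4 / 2 5 1 4 3 / 4 2 5 3 1.

2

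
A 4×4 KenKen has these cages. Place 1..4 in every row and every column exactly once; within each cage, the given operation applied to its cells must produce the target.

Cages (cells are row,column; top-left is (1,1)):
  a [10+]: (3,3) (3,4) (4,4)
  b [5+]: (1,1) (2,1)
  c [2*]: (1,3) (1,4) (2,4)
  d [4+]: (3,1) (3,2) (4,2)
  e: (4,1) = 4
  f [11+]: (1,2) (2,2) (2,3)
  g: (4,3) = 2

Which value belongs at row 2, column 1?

2

Cage f needs sum 11, leaving (1,2) = 4.
Cage c needs product 2; hence (1,3) = 1.
The 3 cells of cage c must have product 2, so (1,4) = 2.
Cage f needs sum 11, which forces (2,2) = 3.
The 3 cells of cage f must have sum 11, so (2,3) = 4.
Cage c has product 2, leaving (2,4) = 1.
Cage d has sum 4, so (3,1) = 1.
Cage d needs sum 4, leaving (3,2) = 2.
4 is placed in column 3; hence (3,3) = 3.
Column 4 already has 2, so (3,4) = 4.
E is a freebie, which forces (4,1) = 4.
Cage d has sum 4; hence (4,2) = 1.
G is a freebie; hence (4,3) = 2.
4 is placed in column 4; hence (4,4) = 3.
Row 1 now contains 2; hence (1,1) = 3.
Row 2 now contains 1, which forces (2,1) = 2.
The full grid is 3 4 1 2 / 2 3 4 1 / 1 2 3 4 / 4 1 2 3.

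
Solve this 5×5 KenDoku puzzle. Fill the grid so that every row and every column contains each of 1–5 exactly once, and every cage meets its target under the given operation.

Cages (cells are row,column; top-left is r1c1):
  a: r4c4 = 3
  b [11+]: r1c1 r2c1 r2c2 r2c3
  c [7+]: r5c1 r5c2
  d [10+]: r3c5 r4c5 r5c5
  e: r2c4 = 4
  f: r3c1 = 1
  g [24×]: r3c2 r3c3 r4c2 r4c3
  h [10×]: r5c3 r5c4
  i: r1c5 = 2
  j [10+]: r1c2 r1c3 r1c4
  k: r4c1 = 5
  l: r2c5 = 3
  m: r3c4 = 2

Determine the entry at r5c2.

Cage i is given, which forces r1c5 = 2.
Cage e is given, leaving r2c4 = 4.
Cage l is given, leaving r2c5 = 3.
F is a freebie, which forces r3c1 = 1.
M is a freebie; hence r3c4 = 2.
K is a freebie, which forces r4c1 = 5.
A is a freebie, leaving r4c4 = 3.
2 is placed in column 4, so r5c4 = 5.
The 4 cells of cage b must have sum 11, leaving r1c1 = 3.
Column 4 already has 5, leaving r1c4 = 1.
Column 1 already has 5, leaving r2c1 = 2.
Cage d has sum 10; hence r3c5 = 5.
3 is placed in column 1, which forces r5c1 = 4.
Row 5 already has 4, leaving r5c2 = 3.
5 is placed in row 5, which forces r5c3 = 2.
Row 5 already has 4, so r5c5 = 1.
Column 2 now contains 3, so r3c2 = 4.
Cage g has product 24, leaving r3c3 = 3.
The 4 cells of cage g must have product 24, so r4c2 = 2.
Column 3 now contains 2, which forces r4c3 = 1.
Column 5 already has 1, which forces r4c5 = 4.
4 is placed in column 2, so r1c2 = 5.
Cage j has sum 10, which forces r1c3 = 4.
Cage b needs sum 11, so r2c2 = 1.
1 is placed in column 3; hence r2c3 = 5.
The full grid is 3 5 4 1 2 / 2 1 5 4 3 / 1 4 3 2 5 / 5 2 1 3 4 / 4 3 2 5 1.

3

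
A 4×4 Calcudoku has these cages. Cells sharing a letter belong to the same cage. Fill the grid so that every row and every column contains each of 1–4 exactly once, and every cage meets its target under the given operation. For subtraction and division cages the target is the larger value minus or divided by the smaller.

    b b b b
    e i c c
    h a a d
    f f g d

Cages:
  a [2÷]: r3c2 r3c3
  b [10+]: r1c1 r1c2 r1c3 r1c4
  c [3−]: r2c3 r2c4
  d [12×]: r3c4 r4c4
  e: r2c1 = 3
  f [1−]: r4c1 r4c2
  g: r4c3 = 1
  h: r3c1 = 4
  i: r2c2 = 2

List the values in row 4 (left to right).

2 3 1 4

E is a freebie, which forces r2c1 = 3.
I is a freebie, leaving r2c2 = 2.
Cage h is a single given cell; hence r3c1 = 4.
Row 3 already has 4, leaving r3c2 = 1.
1 is placed in row 3; hence r3c3 = 2.
Row 3 already has 4, leaving r3c4 = 3.
Cage g is a single given cell, so r4c3 = 1.
3 is placed in column 4, which forces r4c4 = 4.
Column 3 already has 1, so r2c3 = 4.
Column 4 already has 4; hence r2c4 = 1.
1 is placed in row 4, leaving r4c1 = 2.
4 is placed in row 4, leaving r4c2 = 3.
Column 1 already has 2, which forces r1c1 = 1.
3 is placed in column 2, leaving r1c2 = 4.
4 is placed in column 3, which forces r1c3 = 3.
Column 4 already has 1, leaving r1c4 = 2.
The full grid is 1 4 3 2 / 3 2 4 1 / 4 1 2 3 / 2 3 1 4.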